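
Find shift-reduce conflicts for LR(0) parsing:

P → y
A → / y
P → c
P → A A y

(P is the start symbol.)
Augment with P' → P and build the canonical LR(0) collection (I0 = CLOSURE({[P' → . P]}), then GOTO on every symbol after a dot until no new states appear). It has 9 states:
  I0: { [A → . / y], [P → . A A y], [P → . c], [P → . y], [P' → . P] }  — shift
  I1: { [A → / . y] }  — shift
  I2: { [A → . / y], [P → A . A y] }  — shift
  I3: { [P' → P .] }  — accept
  I4: { [P → c .] }  — reduce
  I5: { [P → y .] }  — reduce
  I6: { [P → A A . y] }  — shift
  I7: { [P → A A y .] }  — reduce
  I8: { [A → / y .] }  — reduce

No state contains both a complete item and a shift item.

Answer: No shift-reduce conflicts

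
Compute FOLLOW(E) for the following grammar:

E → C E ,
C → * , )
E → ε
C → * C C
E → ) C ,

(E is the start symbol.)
To compute FOLLOW(E), find every occurrence of E on a right-hand side N → α E β: add FIRST(β) \ {ε}, and if β is empty or nullable also add FOLLOW(N). Iterate to a fixed point.

E is the start symbol, so $ ∈ FOLLOW(E).
In E → C E ,: E is followed by ',', add FIRST(',') \ {ε} = { ',' }

Taking the union: FOLLOW(E) = { $, ',' }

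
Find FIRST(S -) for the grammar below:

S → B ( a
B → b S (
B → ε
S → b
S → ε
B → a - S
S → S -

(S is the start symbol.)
FIRST sets of the non-terminals involved (from the grammar, by fixed-point iteration):
  FIRST(S) = { '(', '-', 'a', 'b', ε }

To compute FIRST(S -), process the symbols left to right:
Symbol S is a non-terminal. Add FIRST(S) \ {ε} = { '(', '-', 'a', 'b' }
S is nullable (ε ∈ FIRST(S)), continue to the next symbol.
Symbol - is a terminal. Add '-' and stop.
FIRST(S -) = { '(', '-', 'a', 'b' }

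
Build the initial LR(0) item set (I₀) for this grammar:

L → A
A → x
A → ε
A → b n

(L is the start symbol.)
First, augment the grammar with L' → L
I₀ = CLOSURE({ [L' → . L] }):
  [L' → . L] has the dot before L: add [L → . A]
  [L → . A] has the dot before A: add [A → . x], [A → .], [A → . b n]
No further items can be added.

I₀ = { [A → . b n], [A → . x], [A → .], [L → . A], [L' → . L] }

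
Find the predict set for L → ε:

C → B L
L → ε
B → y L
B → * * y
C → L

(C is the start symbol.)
PREDICT(L → ε) = (FIRST(RHS) \ {ε}) ∪ (FOLLOW(L) if ε ∈ FIRST(RHS), i.e. RHS ⇒* ε)
The right-hand side is ε (FIRST(ε) = { ε }), so the predict set is FOLLOW(L) = { $ }
PREDICT(L → ε) = { $ }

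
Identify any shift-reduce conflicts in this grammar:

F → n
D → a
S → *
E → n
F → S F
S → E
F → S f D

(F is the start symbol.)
No shift-reduce conflicts

A shift-reduce conflict occurs when an LR(0) state has both:
  - a complete (reduce) item [A → α .] (dot at the end), and
  - a shift item [B → β . c γ] (dot before a terminal).

Augment with F' → F and build the canonical LR(0) collection (I0 = CLOSURE({[F' → . F]}), then GOTO on every symbol after a dot until no new states appear). It has 10 states:
  I0: { [E → . n], [F → . S F], [F → . S f D], [F → . n], [F' → . F], [S → . *], [S → . E] }  — shift
  I1: { [S → * .] }  — reduce
  I2: { [S → E .] }  — reduce
  I3: { [F' → F .] }  — accept
  I4: { [E → . n], [F → . S F], [F → . S f D], [F → . n], [F → S . F], [F → S . f D], [S → . *], [S → . E] }  — shift
  I5: { [E → n .], [F → n .] }  — 2 reduces
  I6: { [F → S F .] }  — reduce
  I7: { [D → . a], [F → S f . D] }  — shift
  I8: { [F → S f D .] }  — reduce
  I9: { [D → a .] }  — reduce

No state contains both a complete item and a shift item.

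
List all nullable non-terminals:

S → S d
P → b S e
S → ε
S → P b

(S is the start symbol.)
ε-productions: S → ε
So S is immediately nullable.
No further non-terminal can be added: every production for the remaining non-terminals contains a terminal or a non-nullable non-terminal.
Nullable = { 'S' }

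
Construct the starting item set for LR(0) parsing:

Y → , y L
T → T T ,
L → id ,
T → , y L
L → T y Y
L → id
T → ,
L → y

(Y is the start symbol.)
First, augment the grammar with Y' → Y
I₀ = CLOSURE({ [Y' → . Y] }):
  [Y' → . Y] has the dot before Y: add [Y → . , y L]
No further items can be added.

I₀ = { [Y → . , y L], [Y' → . Y] }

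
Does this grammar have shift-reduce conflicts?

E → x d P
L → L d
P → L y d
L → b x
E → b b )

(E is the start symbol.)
A shift-reduce conflict occurs when an LR(0) state has both:
  - a complete (reduce) item [A → α .] (dot at the end), and
  - a shift item [B → β . c γ] (dot before a terminal).

Augment with E' → E and build the canonical LR(0) collection (I0 = CLOSURE({[E' → . E]}), then GOTO on every symbol after a dot until no new states appear). It has 14 states:
  I0: { [E → . b b )], [E → . x d P], [E' → . E] }  — shift
  I1: { [E' → E .] }  — accept
  I2: { [E → b . b )] }  — shift
  I3: { [E → x . d P] }  — shift
  I4: { [E → x d . P], [L → . L d], [L → . b x], [P → . L y d] }  — shift
  I5: { [L → L . d], [P → L . y d] }  — shift
  I6: { [E → x d P .] }  — reduce
  I7: { [L → b . x] }  — shift
  I8: { [L → b x .] }  — reduce
  I9: { [L → L d .] }  — reduce
  I10: { [P → L y . d] }  — shift
  I11: { [P → L y d .] }  — reduce
  I12: { [E → b b . )] }  — shift
  I13: { [E → b b ) .] }  — reduce

No state contains both a complete item and a shift item.

Answer: No shift-reduce conflicts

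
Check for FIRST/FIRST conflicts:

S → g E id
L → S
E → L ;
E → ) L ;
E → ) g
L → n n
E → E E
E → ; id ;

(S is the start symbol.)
A FIRST/FIRST conflict occurs when two productions N → α and N → β for the same non-terminal have FIRST(α) ∩ FIRST(β) ≠ ∅ (with ε ∈ FIRST of a nullable right-hand side, so two nullable alternatives also conflict).

FIRST sets of the non-terminals at (or reachable through a nullable prefix from) the front of some alternative:
  FIRST(S) = { 'g' }
  FIRST(L) = { 'g', 'n' }
  FIRST(E) = { ')', ';', 'g', 'n' }

Productions for L:
  L → S: FIRST = { 'g' }
  L → n n: FIRST = { 'n' }
Productions for E:
  E → L ;: FIRST = { 'g', 'n' }
  E → ) L ;: FIRST = { ')' }
  E → ) g: FIRST = { ')' }
  E → E E: FIRST = { ')', ';', 'g', 'n' }
  E → ; id ;: FIRST = { ';' }
S has only one production, so no FIRST/FIRST conflict is possible there.

Conflict for E: E → L ; and E → E E
  Overlap: { 'g', 'n' }
Conflict for E: E → ) L ; and E → ) g
  Overlap: { ')' }
Conflict for E: E → ) L ; and E → E E
  Overlap: { ')' }
Conflict for E: E → ) g and E → E E
  Overlap: { ')' }
Conflict for E: E → E E and E → ; id ;
  Overlap: { ';' }

Answer: Yes. E → L ';' / E → E E on { 'g', 'n' }; E → ')' L ';' / E → ')' g on { ')' }; E → ')' L ';' / E → E E on { ')' }; E → ')' g / E → E E on { ')' }; E → E E / E → ';' id ';' on { ';' }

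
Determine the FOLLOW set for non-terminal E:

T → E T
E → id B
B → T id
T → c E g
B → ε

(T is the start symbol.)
{ 'c', 'g', 'id' }

In T → E T: E is followed by T, add FIRST(T) \ {ε} = { 'c', 'id' }
In T → c E g: E is followed by g, add FIRST(g) \ {ε} = { 'g' }

Taking the union: FOLLOW(E) = { 'c', 'g', 'id' }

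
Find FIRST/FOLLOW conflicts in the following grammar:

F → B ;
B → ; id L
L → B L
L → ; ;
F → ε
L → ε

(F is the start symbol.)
Yes. L → B L with FOLLOW(L) on { ';' }; L → ';' ';' with FOLLOW(L) on { ';' }

Nullable non-terminals: F, L.
FIRST sets used below: FIRST(B) = { ';' }

F: nullable alternative(s) F → ε; FOLLOW(F) = { $ }
  F → B ;: FIRST \ {ε} = { ';' } — disjoint from FOLLOW(F)
  F → ε: FIRST \ {ε} = { } — this is the only nullable alternative, skip

L: nullable alternative(s) L → ε; FOLLOW(L) = { ';' }
  L → B L: FIRST \ {ε} = { ';' } — overlaps FOLLOW(L) on { ';' }: CONFLICT
  L → ; ;: FIRST \ {ε} = { ';' } — overlaps FOLLOW(L) on { ';' }: CONFLICT
  L → ε: FIRST \ {ε} = { } — this is the only nullable alternative, skip

B has no nullable alternative, so no FIRST/FOLLOW check is needed there.

So the grammar has 2 FIRST/FOLLOW conflicts (marked CONFLICT above).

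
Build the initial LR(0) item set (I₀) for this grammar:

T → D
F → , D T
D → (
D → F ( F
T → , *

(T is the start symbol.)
{ [D → . (], [D → . F ( F], [F → . , D T], [T → . , *], [T → . D], [T' → . T] }

First, augment the grammar with T' → T
I₀ = CLOSURE({ [T' → . T] }):
  [T' → . T] has the dot before T: add [T → . D], [T → . , *]
  [T → . D] has the dot before D: add [D → . (], [D → . F ( F]
  [D → . F ( F] has the dot before F: add [F → . , D T]
No further items can be added.

I₀ = { [D → . (], [D → . F ( F], [F → . , D T], [T → . , *], [T → . D], [T' → . T] }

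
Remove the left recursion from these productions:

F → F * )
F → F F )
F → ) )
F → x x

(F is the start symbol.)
F → ) ) F'
F → x x F'
F' → * ) F'
F' → F ) F'
F' → ε

F is directly left-recursive. The standard transformation for
  A → A α₁ | ... | A α_m | β₁ | ... | β_n
is
  A  → β₁ A' | ... | β_n A'
  A' → α₁ A' | ... | α_m A' | ε

F → ) ) becomes F → ) ) F'
F → x x becomes F → x x F'
F → F * ) becomes F' → * ) F'
F → F F ) becomes F' → F ) F'
Add F' → ε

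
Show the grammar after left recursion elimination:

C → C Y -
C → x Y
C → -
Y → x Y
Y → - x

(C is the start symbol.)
C → x Y C'
C → - C'
C' → Y - C'
C' → ε
Y → x Y
Y → - x

C is directly left-recursive. The standard transformation for
  A → A α₁ | ... | A α_m | β₁ | ... | β_n
is
  A  → β₁ A' | ... | β_n A'
  A' → α₁ A' | ... | α_m A' | ε

C → x Y becomes C → x Y C'
C → - becomes C → - C'
C → C Y - becomes C' → Y - C'
Add C' → ε

Productions for other non-terminals are unchanged:
  Y → x Y
  Y → - x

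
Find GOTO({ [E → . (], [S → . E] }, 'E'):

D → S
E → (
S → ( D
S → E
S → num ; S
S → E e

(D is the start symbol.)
GOTO(I, 'E') = CLOSURE({ [A → αX.β] : [A → α.Xβ] ∈ I, X = 'E' })

Items with dot before 'E', with the dot advanced:
  [S → . E] → [S → E .]
Closure adds nothing (no advanced item has the dot before a non-terminal).

GOTO = { [S → E .] }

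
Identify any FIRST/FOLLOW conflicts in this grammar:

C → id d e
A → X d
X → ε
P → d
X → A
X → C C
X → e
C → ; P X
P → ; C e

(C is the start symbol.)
A FIRST/FOLLOW conflict occurs when a non-terminal N has a nullable alternative N → β (β ⇒* ε) and another alternative N → α with FIRST(α) ∩ FOLLOW(N) ≠ ∅: on such a lookahead the parser cannot decide between expanding α and letting N vanish via β.

Nullable non-terminals: X.
FIRST sets used below: FIRST(A) = { ';', 'd', 'e', 'id' }, FIRST(C) = { ';', 'id' }

X: nullable alternative(s) X → ε; FOLLOW(X) = { $, ';', 'd', 'e', 'id' }
  X → ε: FIRST \ {ε} = { } — this is the only nullable alternative, skip
  X → A: FIRST \ {ε} = { ';', 'd', 'e', 'id' } — overlaps FOLLOW(X) on { ';', 'd', 'e', 'id' }: CONFLICT
  X → C C: FIRST \ {ε} = { ';', 'id' } — overlaps FOLLOW(X) on { ';', 'id' }: CONFLICT
  X → e: FIRST \ {ε} = { 'e' } — overlaps FOLLOW(X) on { 'e' }: CONFLICT

A, C, P have no nullable alternative, so no FIRST/FOLLOW check is needed there.

So the grammar has 3 FIRST/FOLLOW conflicts (marked CONFLICT above).

Answer: Yes. X → A with FOLLOW(X) on { ';', 'd', 'e', 'id' }; X → C C with FOLLOW(X) on { ';', 'id' }; X → e with FOLLOW(X) on { 'e' }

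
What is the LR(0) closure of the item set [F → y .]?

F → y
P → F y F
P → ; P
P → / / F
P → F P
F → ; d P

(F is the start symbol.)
{ [F → y .] }

Start with: [F → y .]
The dot is at the end, so nothing is added.

CLOSURE = { [F → y .] }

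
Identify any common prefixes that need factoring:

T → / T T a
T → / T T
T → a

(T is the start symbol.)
Left-factoring is needed when two productions for the same non-terminal
share a common prefix on the right-hand side.

Productions for T:
  T → / T T a
  T → / T T
  T → a

Found common prefix '/ T T' in productions for T

Answer: Yes, T has productions with common prefix '/ T T'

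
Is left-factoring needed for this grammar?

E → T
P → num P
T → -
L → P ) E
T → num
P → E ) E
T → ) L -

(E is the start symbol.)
No, left-factoring is not needed

Left-factoring is needed when two productions for the same non-terminal
share a common prefix on the right-hand side.

Productions for P:
  P → num P
  P → E ) E
Productions for T:
  T → -
  T → num
  T → ) L -

No common prefixes found.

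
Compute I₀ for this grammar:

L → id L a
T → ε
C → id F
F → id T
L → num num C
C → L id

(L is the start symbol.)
{ [L → . id L a], [L → . num num C], [L' → . L] }

First, augment the grammar with L' → L
I₀ = CLOSURE({ [L' → . L] }):
  [L' → . L] has the dot before L: add [L → . id L a], [L → . num num C]
No further items can be added.

I₀ = { [L → . id L a], [L → . num num C], [L' → . L] }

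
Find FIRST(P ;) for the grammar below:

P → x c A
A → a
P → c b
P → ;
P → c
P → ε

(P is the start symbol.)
{ ';', 'c', 'x' }

FIRST sets of the non-terminals involved (from the grammar, by fixed-point iteration):
  FIRST(P) = { ';', 'c', 'x', ε }

To compute FIRST(P ;), process the symbols left to right:
Symbol P is a non-terminal. Add FIRST(P) \ {ε} = { ';', 'c', 'x' }
P is nullable (ε ∈ FIRST(P)), continue to the next symbol.
Symbol ; is a terminal. Add ';' and stop.
FIRST(P ;) = { ';', 'c', 'x' }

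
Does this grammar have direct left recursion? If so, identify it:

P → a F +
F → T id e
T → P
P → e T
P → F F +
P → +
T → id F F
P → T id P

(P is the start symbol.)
No direct left recursion

P → a F +: starts with a
F → T id e: starts with T
T → P: starts with P
P → e T: starts with e
P → F F +: starts with F
P → +: starts with '+'
T → id F F: starts with id
P → T id P: starts with T

No direct left recursion found.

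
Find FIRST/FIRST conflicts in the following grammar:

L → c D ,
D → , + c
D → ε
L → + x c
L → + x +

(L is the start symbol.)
Yes. L → '+' x c / L → '+' x '+' on { '+' }

Productions for L:
  L → c D ,: FIRST = { 'c' }
  L → + x c: FIRST = { '+' }
  L → + x +: FIRST = { '+' }
Productions for D:
  D → , + c: FIRST = { ',' }
  D → ε: FIRST = { ε }

Conflict for L: L → + x c and L → + x +
  Overlap: { '+' }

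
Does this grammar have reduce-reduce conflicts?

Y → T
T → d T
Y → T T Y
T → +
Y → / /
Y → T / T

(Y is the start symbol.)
No reduce-reduce conflicts

Augment with Y' → Y and build the canonical LR(0) collection (I0 = CLOSURE({[Y' → . Y]}), then GOTO on every symbol after a dot until no new states appear). It has 12 states:
  I0: { [T → . +], [T → . d T], [Y → . / /], [Y → . T / T], [Y → . T T Y], [Y → . T], [Y' → . Y] }  — shift
  I1: { [T → + .] }  — reduce
  I2: { [Y → / . /] }  — shift
  I3: { [T → . +], [T → . d T], [Y → T . / T], [Y → T . T Y], [Y → T .] }  — shift, reduce
  I4: { [Y' → Y .] }  — accept
  I5: { [T → . +], [T → . d T], [T → d . T] }  — shift
  I6: { [T → d T .] }  — reduce
  I7: { [T → . +], [T → . d T], [Y → T / . T] }  — shift
  I8: { [T → . +], [T → . d T], [Y → . / /], [Y → . T / T], [Y → . T T Y], [Y → . T], [Y → T T . Y] }  — shift
  I9: { [Y → T T Y .] }  — reduce
  I10: { [Y → T / T .] }  — reduce
  I11: { [Y → / / .] }  — reduce

No state contains more than one complete item.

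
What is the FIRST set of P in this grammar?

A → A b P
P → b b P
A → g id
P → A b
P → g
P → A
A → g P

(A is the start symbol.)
FIRST sets of the other non-terminals involved (by the same procedure, iterated to a fixed point):
  FIRST(A) = { 'g' }

From P → b b P:
  - b is a terminal: add 'b' and stop
From P → A b:
  - A is a non-terminal: add FIRST(A) \ {ε} = { 'g' }
    A is not nullable, so stop
From P → g:
  - g is a terminal: add 'g' and stop
From P → A:
  - A is a non-terminal: add FIRST(A) \ {ε} = { 'g' }
    A is not nullable, so stop

Collecting: FIRST(P) = { 'b', 'g' }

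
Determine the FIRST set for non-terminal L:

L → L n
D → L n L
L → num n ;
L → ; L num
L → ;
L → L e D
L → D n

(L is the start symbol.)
{ ';', 'num' }

To compute FIRST(L), examine every production with L on the left-hand side, reading each right-hand side left to right until a non-nullable symbol is reached.

FIRST sets of the other non-terminals involved (by the same procedure, iterated to a fixed point):
  FIRST(D) = { ';', 'num' }

From L → L n:
  - L is the symbol being defined: contributes nothing new
    L is not nullable, so stop
From L → num n ;:
  - num is a terminal: add 'num' and stop
From L → ; L num:
  - ';' is a terminal: add ';' and stop
From L → ;:
  - ';' is a terminal: add ';' and stop
From L → L e D:
  - L is the symbol being defined: contributes nothing new
    L is not nullable, so stop
From L → D n:
  - D is a non-terminal: add FIRST(D) \ {ε} = { ';', 'num' }
    D is not nullable, so stop

Collecting: FIRST(L) = { ';', 'num' }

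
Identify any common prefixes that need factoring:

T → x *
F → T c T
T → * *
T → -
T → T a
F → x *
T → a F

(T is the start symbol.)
Left-factoring is needed when two productions for the same non-terminal
share a common prefix on the right-hand side.

Productions for T:
  T → x *
  T → * *
  T → -
  T → T a
  T → a F
Productions for F:
  F → T c T
  F → x *

No common prefixes found.

Answer: No, left-factoring is not needed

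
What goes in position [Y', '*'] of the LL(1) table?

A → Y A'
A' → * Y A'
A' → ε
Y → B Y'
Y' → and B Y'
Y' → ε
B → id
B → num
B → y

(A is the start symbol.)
To find M[Y', '*'], we find productions for Y' where '*' is in the predict set (PREDICT(N → α) = (FIRST(α) \ {ε}) ∪ (FOLLOW(N) if α ⇒* ε)).

Relevant sets:
  FOLLOW(Y') = { $, '*' }

Y' → and B Y': PREDICT = { 'and' }
Y' → ε: PREDICT = { $, '*' }
  '*' is in predict set, so this production goes in M[Y', '*']

M[Y', '*'] = Y' → ε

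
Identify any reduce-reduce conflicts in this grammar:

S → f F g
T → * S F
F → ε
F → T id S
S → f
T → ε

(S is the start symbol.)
Augment with S' → S and build the canonical LR(0) collection (I0 = CLOSURE({[S' → . S]}), then GOTO on every symbol after a dot until no new states appear). It has 11 states:
  I0: { [S → . f F g], [S → . f], [S' → . S] }  — shift
  I1: { [S' → S .] }  — accept
  I2: { [F → . T id S], [F → .], [S → f . F g], [S → f .], [T → . * S F], [T → .] }  — shift, 3 reduces
  I3: { [S → . f F g], [S → . f], [T → * . S F] }  — shift
  I4: { [S → f F . g] }  — shift
  I5: { [F → T . id S] }  — shift
  I6: { [F → T id . S], [S → . f F g], [S → . f] }  — shift
  I7: { [F → T id S .] }  — reduce
  I8: { [S → f F g .] }  — reduce
  I9: { [F → . T id S], [F → .], [T → * S . F], [T → . * S F], [T → .] }  — shift, 2 reduces
  I10: { [T → * S F .] }  — reduce

I2 contains complete items [F → .], [S → f .], [T → .] — reduce-reduce conflict.
I9 contains complete items [F → .], [T → .] — reduce-reduce conflict.

Answer: Yes — I2: [F → .] vs [S → f .]; I9: [F → .] vs [T → .]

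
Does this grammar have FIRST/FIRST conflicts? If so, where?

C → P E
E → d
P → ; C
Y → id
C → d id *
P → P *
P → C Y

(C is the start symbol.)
A FIRST/FIRST conflict occurs when two productions N → α and N → β for the same non-terminal have FIRST(α) ∩ FIRST(β) ≠ ∅ (with ε ∈ FIRST of a nullable right-hand side, so two nullable alternatives also conflict).

FIRST sets of the non-terminals at (or reachable through a nullable prefix from) the front of some alternative:
  FIRST(P) = { ';', 'd' }
  FIRST(C) = { ';', 'd' }

Productions for C:
  C → P E: FIRST = { ';', 'd' }
  C → d id *: FIRST = { 'd' }
Productions for P:
  P → ; C: FIRST = { ';' }
  P → P *: FIRST = { ';', 'd' }
  P → C Y: FIRST = { ';', 'd' }
E, Y have only one production, so no FIRST/FIRST conflict is possible there.

Conflict for C: C → P E and C → d id *
  Overlap: { 'd' }
Conflict for P: P → ; C and P → P *
  Overlap: { ';' }
Conflict for P: P → ; C and P → C Y
  Overlap: { ';' }
Conflict for P: P → P * and P → C Y
  Overlap: { ';', 'd' }

Answer: Yes. C → P E / C → d id '*' on { 'd' }; P → ';' C / P → P '*' on { ';' }; P → ';' C / P → C Y on { ';' }; P → P '*' / P → C Y on { ';', 'd' }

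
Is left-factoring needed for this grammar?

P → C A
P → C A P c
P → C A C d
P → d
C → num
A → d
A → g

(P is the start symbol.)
Left-factoring is needed when two productions for the same non-terminal
share a common prefix on the right-hand side.

Productions for P:
  P → C A
  P → C A P c
  P → C A C d
  P → d
Productions for A:
  A → d
  A → g

Found common prefix 'C A' in productions for P

Answer: Yes, P has productions with common prefix 'C A'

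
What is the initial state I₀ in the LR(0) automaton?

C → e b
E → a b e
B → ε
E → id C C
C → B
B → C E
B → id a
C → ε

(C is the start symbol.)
First, augment the grammar with C' → C
I₀ = CLOSURE({ [C' → . C] }):
  [C' → . C] has the dot before C: add [C → . e b], [C → . B], [C → .]
  [C → . B] has the dot before B: add [B → .], [B → . C E], [B → . id a]
No further items can be added.

I₀ = { [B → . C E], [B → . id a], [B → .], [C → . B], [C → . e b], [C → .], [C' → . C] }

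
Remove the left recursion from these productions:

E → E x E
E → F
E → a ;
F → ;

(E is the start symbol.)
E is directly left-recursive. The standard transformation for
  A → A α₁ | ... | A α_m | β₁ | ... | β_n
is
  A  → β₁ A' | ... | β_n A'
  A' → α₁ A' | ... | α_m A' | ε

E → F becomes E → F E'
E → a ; becomes E → a ; E'
E → E x E becomes E' → x E E'
Add E' → ε

Productions for other non-terminals are unchanged:
  F → ;

Resulting grammar:
E → F E'
E → a ; E'
E' → x E E'
E' → ε
F → ;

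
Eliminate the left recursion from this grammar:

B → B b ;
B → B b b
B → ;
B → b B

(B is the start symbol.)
B is directly left-recursive. The standard transformation for
  A → A α₁ | ... | A α_m | β₁ | ... | β_n
is
  A  → β₁ A' | ... | β_n A'
  A' → α₁ A' | ... | α_m A' | ε

B → ; becomes B → ; B'
B → b B becomes B → b B B'
B → B b ; becomes B' → b ; B'
B → B b b becomes B' → b b B'
Add B' → ε

Resulting grammar:
B → ; B'
B → b B B'
B' → b ; B'
B' → b b B'
B' → ε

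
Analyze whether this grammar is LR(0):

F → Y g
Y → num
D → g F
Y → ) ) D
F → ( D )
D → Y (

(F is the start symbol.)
Yes, the grammar is LR(0)

Augment with F' → F and build the canonical LR(0) collection (I0 = CLOSURE({[F' → . F]}), then GOTO on every symbol after a dot until no new states appear). It has 15 states:
  I0: { [F → . ( D )], [F → . Y g], [F' → . F], [Y → . ) ) D], [Y → . num] }  — shift
  I1: { [D → . Y (], [D → . g F], [F → ( . D )], [Y → . ) ) D], [Y → . num] }  — shift
  I2: { [Y → ) . ) D] }  — shift
  I3: { [F' → F .] }  — accept
  I4: { [F → Y . g] }  — shift
  I5: { [Y → num .] }  — reduce
  I6: { [F → Y g .] }  — reduce
  I7: { [D → . Y (], [D → . g F], [Y → ) ) . D], [Y → . ) ) D], [Y → . num] }  — shift
  I8: { [Y → ) ) D .] }  — reduce
  I9: { [D → Y . (] }  — shift
  I10: { [D → g . F], [F → . ( D )], [F → . Y g], [Y → . ) ) D], [Y → . num] }  — shift
  I11: { [D → g F .] }  — reduce
  I12: { [D → Y ( .] }  — reduce
  I13: { [F → ( D . )] }  — shift
  I14: { [F → ( D ) .] }  — reduce

Every state is either a pure shift/goto state or contains exactly one complete item and nothing to shift — no conflicts. The grammar is LR(0).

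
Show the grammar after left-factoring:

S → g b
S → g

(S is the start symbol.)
S → g S'
S' → b
S' → ε

Left-factoring transforms A → αβ₁ | αβ₂ into A → αA' and A' → β₁ | β₂
(α is the longest common prefix among the alternatives). Repeat until
no nonterminal has two alternatives with a common prefix.

Round 1: S has alternatives sharing prefix 'g'. Introduce S': S → g S'
  Add: S' → b
  Add: S' → ε

No remaining common prefixes — done.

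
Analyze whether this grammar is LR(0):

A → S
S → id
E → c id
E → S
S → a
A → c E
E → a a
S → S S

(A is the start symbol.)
A grammar is LR(0) if no state in the canonical LR(0) collection has:
  - both a shift item (dot before a terminal) and a complete item (shift-reduce conflict), or
  - two or more complete items (reduce-reduce conflict; the accept item [A' → A .] counts as a complete item here).

Augment with A' → A and build the canonical LR(0) collection (I0 = CLOSURE({[A' → . A]}), then GOTO on every symbol after a dot until no new states appear). It has 13 states:
  I0: { [A → . S], [A → . c E], [A' → . A], [S → . S S], [S → . a], [S → . id] }  — shift
  I1: { [A' → A .] }  — accept
  I2: { [A → S .], [S → . S S], [S → . a], [S → . id], [S → S . S] }  — shift, reduce
  I3: { [S → a .] }  — reduce
  I4: { [A → c . E], [E → . S], [E → . a a], [E → . c id], [S → . S S], [S → . a], [S → . id] }  — shift
  I5: { [S → id .] }  — reduce
  I6: { [A → c E .] }  — reduce
  I7: { [E → S .], [S → . S S], [S → . a], [S → . id], [S → S . S] }  — shift, reduce
  I8: { [E → a . a], [S → a .] }  — shift, reduce
  I9: { [E → c . id] }  — shift
  I10: { [E → c id .] }  — reduce
  I11: { [E → a a .] }  — reduce
  I12: { [S → . S S], [S → . a], [S → . id], [S → S . S], [S → S S .] }  — shift, reduce

Conflict in state I2:
  Shift-reduce conflict between [A → S .] and [S → . a]
So the grammar is NOT LR(0).

Answer: No. Shift-reduce conflict between [A → S .] and [S → . a]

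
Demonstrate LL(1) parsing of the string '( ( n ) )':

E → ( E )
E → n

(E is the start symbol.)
Stack is shown with the top on the left.

Stack      Input        Action
------------------------------
E $        ( ( n ) ) $  output E → ( E )
( E ) $    ( ( n ) ) $  match '('
E ) $      ( n ) ) $    output E → ( E )
( E ) ) $  ( n ) ) $    match '('
E ) ) $    n ) ) $      output E → n
n ) ) $    n ) ) $      match 'n'
) ) $      ) ) $        match ')'
) $        ) $          match ')'
$          $            accept

The string is accepted.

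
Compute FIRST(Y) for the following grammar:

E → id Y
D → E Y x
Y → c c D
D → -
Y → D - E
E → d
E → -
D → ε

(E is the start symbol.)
To compute FIRST(Y), examine every production with Y on the left-hand side, reading each right-hand side left to right until a non-nullable symbol is reached.

FIRST sets of the other non-terminals involved (by the same procedure, iterated to a fixed point):
  FIRST(D) = { '-', 'd', 'id', ε }

From Y → c c D:
  - c is a terminal: add 'c' and stop
From Y → D - E:
  - D is a non-terminal: add FIRST(D) \ {ε} = { '-', 'd', 'id' }
    D is nullable, so continue to the next symbol
  - '-' is a terminal: add '-' and stop

Collecting: FIRST(Y) = { '-', 'c', 'd', 'id' }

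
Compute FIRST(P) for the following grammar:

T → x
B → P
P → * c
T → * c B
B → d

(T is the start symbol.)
{ '*' }

To compute FIRST(P), examine every production with P on the left-hand side, reading each right-hand side left to right until a non-nullable symbol is reached.

From P → * c:
  - '*' is a terminal: add '*' and stop

Collecting: FIRST(P) = { '*' }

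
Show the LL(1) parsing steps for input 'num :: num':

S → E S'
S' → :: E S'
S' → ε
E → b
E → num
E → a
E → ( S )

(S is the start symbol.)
Stack is shown with the top on the left.

Stack      Input         Action
-------------------------------
S $        num :: num $  output S → E S'
E S' $     num :: num $  output E → num
num S' $   num :: num $  match 'num'
S' $       :: num $      output S' → :: E S'
:: E S' $  :: num $      match '::'
E S' $     num $         output E → num
num S' $   num $         match 'num'
S' $       $             output S' → ε
$          $             accept

The string is accepted.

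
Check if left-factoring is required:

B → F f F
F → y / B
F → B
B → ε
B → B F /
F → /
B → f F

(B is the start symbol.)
Left-factoring is needed when two productions for the same non-terminal
share a common prefix on the right-hand side.

Productions for B:
  B → F f F
  B → ε
  B → B F /
  B → f F
Productions for F:
  F → y / B
  F → B
  F → /

No common prefixes found.

Answer: No, left-factoring is not needed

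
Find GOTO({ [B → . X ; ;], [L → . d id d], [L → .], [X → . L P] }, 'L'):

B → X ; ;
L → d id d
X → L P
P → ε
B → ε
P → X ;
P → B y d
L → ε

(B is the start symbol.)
GOTO(I, 'L') = CLOSURE({ [A → αX.β] : [A → α.Xβ] ∈ I, X = 'L' })

Items with dot before 'L', with the dot advanced:
  [X → . L P] → [X → L . P]
Closure of the advanced items:
  [X → L . P] has the dot before P: add [P → .], [P → . X ;], [P → . B y d]
  [P → . X ;] has the dot before X: add [X → . L P]
  [P → . B y d] has the dot before B: add [B → . X ; ;], [B → .]
  [X → . L P] has the dot before L: add [L → . d id d], [L → .]

GOTO = { [B → . X ; ;], [B → .], [L → . d id d], [L → .], [P → . B y d], [P → . X ;], [P → .], [X → . L P], [X → L . P] }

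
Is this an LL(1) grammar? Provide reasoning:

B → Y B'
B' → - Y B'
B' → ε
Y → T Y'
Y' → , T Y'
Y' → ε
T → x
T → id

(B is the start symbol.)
A grammar is LL(1) if for each non-terminal N with multiple productions, the predict sets of those productions are pairwise disjoint, where PREDICT(N → α) = (FIRST(α) \ {ε}) ∪ (FOLLOW(N) if α ⇒* ε).

Relevant sets:
  FOLLOW(B') = { $ }
  FOLLOW(Y') = { $, '-' }

For B':
  PREDICT(B' → '-' Y B') = { '-' }
  PREDICT(B' → ε) = { $ }
For Y':
  PREDICT(Y' → ',' T Y') = { ',' }
  PREDICT(Y' → ε) = { $, '-' }
For T:
  PREDICT(T → x) = { 'x' }
  PREDICT(T → id) = { 'id' }
B, Y have a single production, so nothing to check there.

All predict sets are disjoint. The grammar IS LL(1).

Answer: Yes, the grammar is LL(1).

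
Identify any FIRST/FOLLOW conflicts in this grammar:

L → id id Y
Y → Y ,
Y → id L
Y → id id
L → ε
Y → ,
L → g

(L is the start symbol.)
Nullable non-terminals: L.

L: nullable alternative(s) L → ε; FOLLOW(L) = { $, ',' }
  L → id id Y: FIRST \ {ε} = { 'id' } — disjoint from FOLLOW(L)
  L → ε: FIRST \ {ε} = { } — this is the only nullable alternative, skip
  L → g: FIRST \ {ε} = { 'g' } — disjoint from FOLLOW(L)

Y has no nullable alternative, so no FIRST/FOLLOW check is needed there.

No FIRST/FOLLOW conflicts found.

Answer: No FIRST/FOLLOW conflicts.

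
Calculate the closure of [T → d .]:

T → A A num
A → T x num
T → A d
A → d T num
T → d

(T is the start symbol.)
To compute CLOSURE, for each item [A → α.Bβ] where B is a non-terminal, add [B → .γ] for all productions B → γ; repeat for the newly added items until nothing changes.

Start with: [T → d .]
The dot is at the end, so nothing is added.

CLOSURE = { [T → d .] }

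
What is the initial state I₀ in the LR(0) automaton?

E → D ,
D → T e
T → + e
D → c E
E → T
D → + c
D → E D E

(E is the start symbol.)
First, augment the grammar with E' → E
I₀ = CLOSURE({ [E' → . E] }):
  [E' → . E] has the dot before E: add [E → . D ,], [E → . T]
  [E → . D ,] has the dot before D: add [D → . T e], [D → . c E], [D → . + c], [D → . E D E]
  [E → . T] has the dot before T: add [T → . + e]
No further items can be added.

I₀ = { [D → . + c], [D → . E D E], [D → . T e], [D → . c E], [E → . D ,], [E → . T], [E' → . E], [T → . + e] }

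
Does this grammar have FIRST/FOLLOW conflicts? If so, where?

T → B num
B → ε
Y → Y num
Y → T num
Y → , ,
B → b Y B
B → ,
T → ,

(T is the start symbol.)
A FIRST/FOLLOW conflict occurs when a non-terminal N has a nullable alternative N → β (β ⇒* ε) and another alternative N → α with FIRST(α) ∩ FOLLOW(N) ≠ ∅: on such a lookahead the parser cannot decide between expanding α and letting N vanish via β.

Nullable non-terminals: B.

B: nullable alternative(s) B → ε; FOLLOW(B) = { 'num' }
  B → ε: FIRST \ {ε} = { } — this is the only nullable alternative, skip
  B → b Y B: FIRST \ {ε} = { 'b' } — disjoint from FOLLOW(B)
  B → ,: FIRST \ {ε} = { ',' } — disjoint from FOLLOW(B)

T, Y have no nullable alternative, so no FIRST/FOLLOW check is needed there.

No FIRST/FOLLOW conflicts found.

Answer: No FIRST/FOLLOW conflicts.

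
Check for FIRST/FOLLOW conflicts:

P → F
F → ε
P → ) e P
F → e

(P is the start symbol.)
No FIRST/FOLLOW conflicts.

A FIRST/FOLLOW conflict occurs when a non-terminal N has a nullable alternative N → β (β ⇒* ε) and another alternative N → α with FIRST(α) ∩ FOLLOW(N) ≠ ∅: on such a lookahead the parser cannot decide between expanding α and letting N vanish via β.

Nullable non-terminals: F, P.
FIRST sets used below: FIRST(F) = { 'e', ε }

F: nullable alternative(s) F → ε; FOLLOW(F) = { $ }
  F → ε: FIRST \ {ε} = { } — this is the only nullable alternative, skip
  F → e: FIRST \ {ε} = { 'e' } — disjoint from FOLLOW(F)

P: nullable alternative(s) P → F; FOLLOW(P) = { $ }
  P → F: FIRST \ {ε} = { 'e' } — this is the only nullable alternative, skip
  P → ) e P: FIRST \ {ε} = { ')' } — disjoint from FOLLOW(P)

No FIRST/FOLLOW conflicts found.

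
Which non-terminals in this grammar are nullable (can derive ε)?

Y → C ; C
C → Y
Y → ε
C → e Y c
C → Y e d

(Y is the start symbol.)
{ 'C', 'Y' }

A non-terminal is nullable if it can derive ε (the empty string): either it has an ε-production, or it has a production whose right-hand side consists entirely of nullable non-terminals.

ε-productions: Y → ε
So Y is immediately nullable.
C → Y: every symbol on the right is nullable, so C is nullable too.
Every non-terminal is now nullable.
Nullable = { 'C', 'Y' }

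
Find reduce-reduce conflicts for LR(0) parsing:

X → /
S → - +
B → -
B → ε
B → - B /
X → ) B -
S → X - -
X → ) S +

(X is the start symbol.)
Yes — I4: [B → .] vs [B → - .]; I13: [B → .] vs [B → - .]

A reduce-reduce conflict occurs when an LR(0) state has two complete items [A → α .] and [B → β .] — both call for a reduction, and with no lookahead the parser cannot choose between them.

Augment with X' → X and build the canonical LR(0) collection (I0 = CLOSURE({[X' → . X]}), then GOTO on every symbol after a dot until no new states appear). It has 16 states:
  I0: { [X → . ) B -], [X → . ) S +], [X → . /], [X' → . X] }  — shift
  I1: { [B → . - B /], [B → . -], [B → .], [S → . - +], [S → . X - -], [X → ) . B -], [X → ) . S +], [X → . ) B -], [X → . ) S +], [X → . /] }  — shift, reduce
  I2: { [X → / .] }  — reduce
  I3: { [X' → X .] }  — accept
  I4: { [B → - . B /], [B → - .], [B → . - B /], [B → . -], [B → .], [S → - . +] }  — shift, 2 reduces
  I5: { [X → ) B . -] }  — shift
  I6: { [X → ) S . +] }  — shift
  I7: { [S → X . - -] }  — shift
  I8: { [S → X - . -] }  — shift
  I9: { [S → X - - .] }  — reduce
  I10: { [X → ) S + .] }  — reduce
  I11: { [X → ) B - .] }  — reduce
  I12: { [S → - + .] }  — reduce
  I13: { [B → - . B /], [B → - .], [B → . - B /], [B → . -], [B → .] }  — shift, 2 reduces
  I14: { [B → - B . /] }  — shift
  I15: { [B → - B / .] }  — reduce

I4 contains complete items [B → .], [B → - .] — reduce-reduce conflict.
I13 contains complete items [B → .], [B → - .] — reduce-reduce conflict.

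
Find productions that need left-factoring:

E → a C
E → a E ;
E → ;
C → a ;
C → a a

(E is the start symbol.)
Left-factoring is needed when two productions for the same non-terminal
share a common prefix on the right-hand side.

Productions for E:
  E → a C
  E → a E ;
  E → ;
Productions for C:
  C → a ;
  C → a a

Found common prefix 'a' in productions for E
Found common prefix 'a' in productions for C

Answer: Yes, E has productions with common prefix 'a'; C has productions with common prefix 'a'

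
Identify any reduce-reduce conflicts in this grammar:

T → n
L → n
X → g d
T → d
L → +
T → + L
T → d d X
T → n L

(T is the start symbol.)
A reduce-reduce conflict occurs when an LR(0) state has two complete items [A → α .] and [B → β .] — both call for a reduction, and with no lookahead the parser cannot choose between them.

Augment with T' → T and build the canonical LR(0) collection (I0 = CLOSURE({[T' → . T]}), then GOTO on every symbol after a dot until no new states appear). It has 13 states:
  I0: { [T → . + L], [T → . d d X], [T → . d], [T → . n L], [T → . n], [T' → . T] }  — shift
  I1: { [L → . +], [L → . n], [T → + . L] }  — shift
  I2: { [T' → T .] }  — accept
  I3: { [T → d . d X], [T → d .] }  — shift, reduce
  I4: { [L → . +], [L → . n], [T → n . L], [T → n .] }  — shift, reduce
  I5: { [L → + .] }  — reduce
  I6: { [T → n L .] }  — reduce
  I7: { [L → n .] }  — reduce
  I8: { [T → d d . X], [X → . g d] }  — shift
  I9: { [T → d d X .] }  — reduce
  I10: { [X → g . d] }  — shift
  I11: { [X → g d .] }  — reduce
  I12: { [T → + L .] }  — reduce

No state contains more than one complete item.

Answer: No reduce-reduce conflicts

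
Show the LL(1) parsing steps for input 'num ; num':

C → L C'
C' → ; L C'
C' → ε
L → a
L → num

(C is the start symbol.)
LL(1) parsing maintains a stack (initially the start symbol over $) and the input. At each step: if the stack top is a terminal, match it against the current input token; if it is a non-terminal N, replace it with the RHS of M[N, lookahead] (the unique production whose predict set contains the lookahead).

Stack is shown with the top on the left.

Stack     Input        Action
-----------------------------
C $       num ; num $  output C → L C'
L C' $    num ; num $  output L → num
num C' $  num ; num $  match 'num'
C' $      ; num $      output C' → ; L C'
; L C' $  ; num $      match ';'
L C' $    num $        output L → num
num C' $  num $        match 'num'
C' $      $            output C' → ε
$         $            accept

The string is accepted.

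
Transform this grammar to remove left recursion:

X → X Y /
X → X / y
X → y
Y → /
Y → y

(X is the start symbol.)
X is directly left-recursive. The standard transformation for
  A → A α₁ | ... | A α_m | β₁ | ... | β_n
is
  A  → β₁ A' | ... | β_n A'
  A' → α₁ A' | ... | α_m A' | ε

X → y becomes X → y X'
X → X Y / becomes X' → Y / X'
X → X / y becomes X' → / y X'
Add X' → ε

Productions for other non-terminals are unchanged:
  Y → /
  Y → y

Resulting grammar:
X → y X'
X' → Y / X'
X' → / y X'
X' → ε
Y → /
Y → y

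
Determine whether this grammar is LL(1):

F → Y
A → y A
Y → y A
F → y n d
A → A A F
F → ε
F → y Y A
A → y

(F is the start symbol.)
A grammar is LL(1) if for each non-terminal N with multiple productions, the predict sets of those productions are pairwise disjoint, where PREDICT(N → α) = (FIRST(α) \ {ε}) ∪ (FOLLOW(N) if α ⇒* ε).

Relevant sets:
  FIRST(Y) = { 'y' }
  FIRST(A) = { 'y' }
  FOLLOW(F) = { $, 'y' }

For F:
  PREDICT(F → Y) = { 'y' }
  PREDICT(F → y n d) = { 'y' }
  PREDICT(F → ε) = { $, 'y' }
  PREDICT(F → y Y A) = { 'y' }
For A:
  PREDICT(A → y A) = { 'y' }
  PREDICT(A → A A F) = { 'y' }
  PREDICT(A → y) = { 'y' }
Y has a single production, so nothing to check there.

Conflict found: Predict set conflict for F: { 'y' }
The grammar is NOT LL(1).

Answer: No. Predict set conflict for F: { 'y' }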